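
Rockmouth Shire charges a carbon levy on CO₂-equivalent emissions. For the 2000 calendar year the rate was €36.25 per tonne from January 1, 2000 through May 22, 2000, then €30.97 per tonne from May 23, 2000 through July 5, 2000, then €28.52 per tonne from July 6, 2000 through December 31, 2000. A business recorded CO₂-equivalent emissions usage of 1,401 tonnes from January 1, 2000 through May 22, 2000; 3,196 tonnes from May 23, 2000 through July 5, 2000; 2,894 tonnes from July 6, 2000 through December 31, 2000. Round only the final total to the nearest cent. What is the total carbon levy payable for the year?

€232,303.25

January 1 – May 22, 2000: 1,401 tonnes at €36.25/tonne → €50,786.25
May 23 – July 5, 2000: 3,196 tonnes at €30.97/tonne → €98,980.12
July 6 – December 31, 2000: 2,894 tonnes at €28.52/tonne → €82,536.88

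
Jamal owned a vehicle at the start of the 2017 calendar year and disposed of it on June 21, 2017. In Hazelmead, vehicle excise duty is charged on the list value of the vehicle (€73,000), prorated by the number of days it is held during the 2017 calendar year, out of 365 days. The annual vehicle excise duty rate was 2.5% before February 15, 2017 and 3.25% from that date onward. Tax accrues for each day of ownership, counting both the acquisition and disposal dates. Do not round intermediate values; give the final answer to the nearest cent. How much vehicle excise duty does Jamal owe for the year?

January 1 – February 14, 2017: 45 days at 2.5% → €73,000 × 2.5% × 45/365 = €225.0000
February 15 – June 21, 2017: 127 days at 3.25% → €73,000 × 3.25% × 127/365 = €825.5000
Total = €1,050.5000

€1,050.50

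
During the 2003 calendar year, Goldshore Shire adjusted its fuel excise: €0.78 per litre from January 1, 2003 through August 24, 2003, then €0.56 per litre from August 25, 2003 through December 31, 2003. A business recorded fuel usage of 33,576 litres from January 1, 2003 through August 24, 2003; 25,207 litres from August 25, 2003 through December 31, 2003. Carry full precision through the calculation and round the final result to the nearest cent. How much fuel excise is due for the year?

January 1 – August 24, 2003: 33,576 litres at €0.78/litre → €26,189.28
August 25 – December 31, 2003: 25,207 litres at €0.56/litre → €14,115.92

€40,305.20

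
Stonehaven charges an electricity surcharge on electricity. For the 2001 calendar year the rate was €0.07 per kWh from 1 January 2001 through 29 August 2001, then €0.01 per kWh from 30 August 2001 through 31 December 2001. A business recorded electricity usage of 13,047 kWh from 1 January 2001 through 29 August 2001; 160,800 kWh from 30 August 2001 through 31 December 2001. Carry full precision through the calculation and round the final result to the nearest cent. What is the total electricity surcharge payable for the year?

1 January – 29 August 2001: 13,047 kWh at €0.07/kWh → €913.29
30 August – 31 December 2001: 160,800 kWh at €0.01/kWh → €1,608.00

€2,521.29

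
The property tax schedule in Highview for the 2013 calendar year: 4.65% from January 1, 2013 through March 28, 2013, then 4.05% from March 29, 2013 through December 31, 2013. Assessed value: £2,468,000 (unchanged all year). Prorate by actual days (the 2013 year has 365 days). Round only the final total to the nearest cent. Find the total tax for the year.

January 1 – March 28, 2013: 87 days at 4.65% → £2,468,000 × 4.65% × 87/365 = £27,354.2301
March 29 – December 31, 2013: 278 days at 4.05% → £2,468,000 × 4.05% × 278/365 = £76,129.3479
Total = £103,483.5781

£103,483.58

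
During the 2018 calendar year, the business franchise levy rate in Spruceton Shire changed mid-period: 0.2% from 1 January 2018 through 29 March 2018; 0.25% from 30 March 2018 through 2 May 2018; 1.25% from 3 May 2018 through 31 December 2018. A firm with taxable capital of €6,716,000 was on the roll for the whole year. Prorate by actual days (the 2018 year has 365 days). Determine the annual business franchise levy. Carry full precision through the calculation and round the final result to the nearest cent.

1 January – 29 March 2018: 88 days at 0.2% → €6,716,000 × 0.2% × 88/365 = €3,238.4000
30 March – 2 May 2018: 34 days at 0.25% → €6,716,000 × 0.25% × 34/365 = €1,564.0000
3 May – 31 December 2018: 243 days at 1.25% → €6,716,000 × 1.25% × 243/365 = €55,890.0000
Total = €60,692.4000

€60,692.40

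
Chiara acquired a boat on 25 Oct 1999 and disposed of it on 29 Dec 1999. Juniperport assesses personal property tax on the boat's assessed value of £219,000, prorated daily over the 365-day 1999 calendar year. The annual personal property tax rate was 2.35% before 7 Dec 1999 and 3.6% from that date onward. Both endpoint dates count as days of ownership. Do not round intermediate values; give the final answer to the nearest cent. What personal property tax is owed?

£1,103.10

25 Oct – 6 Dec 1999: 43 days at 2.35% → £219,000 × 2.35% × 43/365 = £606.3000
7 Dec – 29 Dec 1999: 23 days at 3.6% → £219,000 × 3.6% × 23/365 = £496.8000
Total = £1,103.1000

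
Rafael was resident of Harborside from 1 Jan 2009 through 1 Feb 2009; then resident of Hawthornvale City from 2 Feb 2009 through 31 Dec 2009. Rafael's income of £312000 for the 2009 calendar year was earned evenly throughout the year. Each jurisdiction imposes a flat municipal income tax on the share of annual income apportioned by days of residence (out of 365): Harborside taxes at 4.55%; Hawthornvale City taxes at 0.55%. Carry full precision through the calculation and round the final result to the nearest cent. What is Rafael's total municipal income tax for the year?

£2810.14

Harborside, 1 Jan – 1 Feb 2009: 32 days → £312000 × 4.55% × 32/365 = £1244.5808
Hawthornvale City, 2 Feb – 31 Dec 2009: 333 days → £312000 × 0.55% × 333/365 = £1565.5562
Total = £2810.1370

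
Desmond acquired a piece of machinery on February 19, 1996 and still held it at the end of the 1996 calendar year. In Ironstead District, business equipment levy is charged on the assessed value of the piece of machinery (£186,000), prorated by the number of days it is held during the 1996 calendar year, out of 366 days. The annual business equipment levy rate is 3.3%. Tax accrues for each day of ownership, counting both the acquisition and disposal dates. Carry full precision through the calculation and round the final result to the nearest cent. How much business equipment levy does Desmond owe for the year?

£5,316.25

Days held (February 19 – December 31, 1996): 317 out of 366
Tax = £186,000 × 3.3% × 317/366 = £5,316.2459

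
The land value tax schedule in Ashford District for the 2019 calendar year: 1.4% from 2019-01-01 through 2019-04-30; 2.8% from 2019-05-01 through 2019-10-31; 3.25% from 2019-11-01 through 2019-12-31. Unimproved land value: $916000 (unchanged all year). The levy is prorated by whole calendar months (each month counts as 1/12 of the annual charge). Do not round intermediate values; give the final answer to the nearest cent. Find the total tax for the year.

$22060.33

2019-01-01 to 2019-04-30: 4 months at 1.4% → $916000 × 1.4% × 4/12 = $4274.6667
2019-05-01 to 2019-10-31: 6 months at 2.8% → $916000 × 2.8% × 6/12 = $12824.0000
2019-11-01 to 2019-12-31: 2 months at 3.25% → $916000 × 3.25% × 2/12 = $4961.6667
Total = $22060.3333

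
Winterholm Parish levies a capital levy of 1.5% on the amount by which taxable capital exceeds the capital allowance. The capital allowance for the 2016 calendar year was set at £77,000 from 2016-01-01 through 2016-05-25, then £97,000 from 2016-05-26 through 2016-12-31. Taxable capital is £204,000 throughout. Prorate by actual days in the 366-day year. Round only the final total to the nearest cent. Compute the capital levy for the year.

£1,724.67

2016-01-01 to 2016-05-25: 146 days, exemption £77,000 → (£204,000 − £77,000) × 1.5% × 146/366 = £759.9180
2016-05-26 to 2016-12-31: 220 days, exemption £97,000 → (£204,000 − £97,000) × 1.5% × 220/366 = £964.7541
Total = £1,724.6721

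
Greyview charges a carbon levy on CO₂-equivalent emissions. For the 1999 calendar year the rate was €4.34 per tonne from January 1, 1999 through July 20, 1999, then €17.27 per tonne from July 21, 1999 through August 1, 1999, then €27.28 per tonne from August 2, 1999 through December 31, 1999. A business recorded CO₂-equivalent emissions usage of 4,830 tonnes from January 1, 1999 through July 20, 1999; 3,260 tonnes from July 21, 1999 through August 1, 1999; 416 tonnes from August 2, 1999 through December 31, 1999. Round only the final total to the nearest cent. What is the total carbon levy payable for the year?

January 1 – July 20, 1999: 4,830 tonnes at €4.34/tonne → €20,962.20
July 21 – August 1, 1999: 3,260 tonnes at €17.27/tonne → €56,300.20
August 2 – December 31, 1999: 416 tonnes at €27.28/tonne → €11,348.48

€88,610.88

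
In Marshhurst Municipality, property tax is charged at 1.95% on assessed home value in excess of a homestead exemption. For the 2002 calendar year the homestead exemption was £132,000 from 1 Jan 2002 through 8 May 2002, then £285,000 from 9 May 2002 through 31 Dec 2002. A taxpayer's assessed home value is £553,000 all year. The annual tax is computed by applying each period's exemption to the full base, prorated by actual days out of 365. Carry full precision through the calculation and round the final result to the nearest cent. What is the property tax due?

£6,272.27

1 Jan – 8 May 2002: 128 days, exemption £132,000 → (£553,000 − £132,000) × 1.95% × 128/365 = £2,878.9479
9 May – 31 Dec 2002: 237 days, exemption £285,000 → (£553,000 − £285,000) × 1.95% × 237/365 = £3,393.3205
Total = £6,272.2685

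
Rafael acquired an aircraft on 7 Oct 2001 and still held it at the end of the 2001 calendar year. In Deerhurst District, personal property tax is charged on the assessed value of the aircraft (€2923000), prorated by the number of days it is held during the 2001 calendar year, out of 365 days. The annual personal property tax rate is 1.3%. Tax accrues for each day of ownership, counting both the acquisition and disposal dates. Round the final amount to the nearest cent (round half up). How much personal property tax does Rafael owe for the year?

Days held (7 Oct – 31 Dec 2001): 86 out of 365
Tax = €2923000 × 1.3% × 86/365 = €8953.1890

€8953.19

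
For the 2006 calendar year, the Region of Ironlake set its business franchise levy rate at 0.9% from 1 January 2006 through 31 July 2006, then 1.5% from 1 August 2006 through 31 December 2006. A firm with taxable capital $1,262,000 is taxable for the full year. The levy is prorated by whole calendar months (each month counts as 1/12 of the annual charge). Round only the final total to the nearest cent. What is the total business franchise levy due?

$14,513.00

1 January – 31 July 2006: 7 months at 0.9% → $1,262,000 × 0.9% × 7/12 = $6,625.5000
1 August – 31 December 2006: 5 months at 1.5% → $1,262,000 × 1.5% × 5/12 = $7,887.5000
Total = $14,513.0000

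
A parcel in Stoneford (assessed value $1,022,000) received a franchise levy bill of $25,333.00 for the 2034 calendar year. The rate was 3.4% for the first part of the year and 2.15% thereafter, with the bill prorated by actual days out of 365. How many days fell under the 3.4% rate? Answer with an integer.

96 days

Let d = days at the first rate; then 365 − d days at the second rate.
$1,022,000 × [3.4%·d + 2.15%·(365−d)] / 365 = $25,333.00
Solving gives d = 96, so the new rate took effect on 7 Apr 2034.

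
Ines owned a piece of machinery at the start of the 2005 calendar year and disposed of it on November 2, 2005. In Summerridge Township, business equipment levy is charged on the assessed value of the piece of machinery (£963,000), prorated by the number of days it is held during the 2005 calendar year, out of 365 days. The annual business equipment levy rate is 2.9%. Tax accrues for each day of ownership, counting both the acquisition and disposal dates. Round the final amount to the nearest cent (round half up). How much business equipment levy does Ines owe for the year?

Days held (January 1 – November 2, 2005): 306 out of 365
Tax = £963,000 × 2.9% × 306/365 = £23,412.7726

£23,412.77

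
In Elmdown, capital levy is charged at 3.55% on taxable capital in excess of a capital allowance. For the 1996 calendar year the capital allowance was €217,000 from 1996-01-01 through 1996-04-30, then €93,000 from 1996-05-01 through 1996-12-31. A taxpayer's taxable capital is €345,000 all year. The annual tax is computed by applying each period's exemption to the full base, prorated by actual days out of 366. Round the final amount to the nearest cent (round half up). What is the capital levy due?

1996-01-01 to 1996-04-30: 121 days, exemption €217,000 → (€345,000 − €217,000) × 3.55% × 121/366 = €1,502.2514
1996-05-01 to 1996-12-31: 245 days, exemption €93,000 → (€345,000 − €93,000) × 3.55% × 245/366 = €5,988.4426
Total = €7,490.6940

€7,490.69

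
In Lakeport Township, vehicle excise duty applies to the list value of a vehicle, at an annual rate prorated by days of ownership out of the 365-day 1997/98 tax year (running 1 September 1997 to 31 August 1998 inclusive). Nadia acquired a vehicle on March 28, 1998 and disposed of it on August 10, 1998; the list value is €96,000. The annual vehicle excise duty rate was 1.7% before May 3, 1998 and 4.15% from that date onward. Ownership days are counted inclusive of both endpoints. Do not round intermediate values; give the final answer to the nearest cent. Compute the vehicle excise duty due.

March 28 – May 2, 1998: 36 days at 1.7% → €96,000 × 1.7% × 36/365 = €160.9644
May 3 – August 10, 1998: 100 days at 4.15% → €96,000 × 4.15% × 100/365 = €1,091.5068
Total = €1,252.4712

€1,252.47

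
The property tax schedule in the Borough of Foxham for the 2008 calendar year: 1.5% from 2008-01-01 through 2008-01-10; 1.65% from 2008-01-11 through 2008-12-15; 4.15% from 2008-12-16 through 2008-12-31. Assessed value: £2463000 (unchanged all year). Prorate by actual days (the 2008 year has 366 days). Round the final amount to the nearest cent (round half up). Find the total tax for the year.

2008-01-01 to 2008-01-10: 10 days at 1.5% → £2463000 × 1.5% × 10/366 = £1009.4262
2008-01-11 to 2008-12-15: 340 days at 1.65% → £2463000 × 1.65% × 340/366 = £37752.5410
2008-12-16 to 2008-12-31: 16 days at 4.15% → £2463000 × 4.15% × 16/366 = £4468.3934
Total = £43230.3607

£43230.36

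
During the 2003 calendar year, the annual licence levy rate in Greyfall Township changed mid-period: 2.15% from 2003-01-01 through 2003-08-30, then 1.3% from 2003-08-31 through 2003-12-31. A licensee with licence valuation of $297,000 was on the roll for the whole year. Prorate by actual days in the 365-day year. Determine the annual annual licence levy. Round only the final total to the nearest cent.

$5,534.78

2003-01-01 to 2003-08-30: 242 days at 2.15% → $297,000 × 2.15% × 242/365 = $4,233.6740
2003-08-31 to 2003-12-31: 123 days at 1.3% → $297,000 × 1.3% × 123/365 = $1,301.1041
Total = $5,534.7781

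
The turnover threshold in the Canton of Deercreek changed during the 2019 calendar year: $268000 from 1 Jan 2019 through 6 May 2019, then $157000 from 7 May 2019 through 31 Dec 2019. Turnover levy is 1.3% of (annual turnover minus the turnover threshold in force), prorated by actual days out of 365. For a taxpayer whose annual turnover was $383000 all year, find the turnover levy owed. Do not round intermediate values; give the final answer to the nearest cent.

$2439.87

1 Jan – 6 May 2019: 126 days, exemption $268000 → ($383000 − $268000) × 1.3% × 126/365 = $516.0822
7 May – 31 Dec 2019: 239 days, exemption $157000 → ($383000 − $157000) × 1.3% × 239/365 = $1923.7863
Total = $2439.8685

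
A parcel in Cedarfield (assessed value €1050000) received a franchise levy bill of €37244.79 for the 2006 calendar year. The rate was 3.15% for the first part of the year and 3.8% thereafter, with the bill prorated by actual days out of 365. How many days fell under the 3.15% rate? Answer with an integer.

Let d = days at the first rate; then 365 − d days at the second rate.
€1050000 × [3.15%·d + 3.8%·(365−d)] / 365 = €37244.79
Solving gives d = 142, so the new rate took effect on 23 May 2006.

142 days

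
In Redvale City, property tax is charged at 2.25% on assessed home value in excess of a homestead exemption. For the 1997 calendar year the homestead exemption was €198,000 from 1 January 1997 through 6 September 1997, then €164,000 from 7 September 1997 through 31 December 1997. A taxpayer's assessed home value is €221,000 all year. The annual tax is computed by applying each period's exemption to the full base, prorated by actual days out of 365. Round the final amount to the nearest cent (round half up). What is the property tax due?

€760.62

1 January – 6 September 1997: 249 days, exemption €198,000 → (€221,000 − €198,000) × 2.25% × 249/365 = €353.0342
7 September – 31 December 1997: 116 days, exemption €164,000 → (€221,000 − €164,000) × 2.25% × 116/365 = €407.5890
Total = €760.6233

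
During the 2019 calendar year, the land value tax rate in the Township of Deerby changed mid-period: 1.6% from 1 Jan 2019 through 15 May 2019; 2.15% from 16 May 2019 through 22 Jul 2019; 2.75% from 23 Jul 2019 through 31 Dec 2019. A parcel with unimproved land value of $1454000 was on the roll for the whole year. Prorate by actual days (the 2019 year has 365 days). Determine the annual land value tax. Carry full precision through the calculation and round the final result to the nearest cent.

1 Jan – 15 May 2019: 135 days at 1.6% → $1454000 × 1.6% × 135/365 = $8604.4932
16 May – 22 Jul 2019: 68 days at 2.15% → $1454000 × 2.15% × 68/365 = $5823.9671
23 Jul – 31 Dec 2019: 162 days at 2.75% → $1454000 × 2.75% × 162/365 = $17746.7671
Total = $32175.2274

$32175.23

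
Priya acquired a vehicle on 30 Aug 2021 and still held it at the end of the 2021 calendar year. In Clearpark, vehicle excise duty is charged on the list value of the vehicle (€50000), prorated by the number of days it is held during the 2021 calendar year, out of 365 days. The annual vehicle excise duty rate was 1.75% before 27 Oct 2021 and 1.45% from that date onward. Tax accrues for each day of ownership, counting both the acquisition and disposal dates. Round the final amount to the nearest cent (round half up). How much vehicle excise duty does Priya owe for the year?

€270.14

30 Aug – 26 Oct 2021: 58 days at 1.75% → €50000 × 1.75% × 58/365 = €139.0411
27 Oct – 31 Dec 2021: 66 days at 1.45% → €50000 × 1.45% × 66/365 = €131.0959
Total = €270.1370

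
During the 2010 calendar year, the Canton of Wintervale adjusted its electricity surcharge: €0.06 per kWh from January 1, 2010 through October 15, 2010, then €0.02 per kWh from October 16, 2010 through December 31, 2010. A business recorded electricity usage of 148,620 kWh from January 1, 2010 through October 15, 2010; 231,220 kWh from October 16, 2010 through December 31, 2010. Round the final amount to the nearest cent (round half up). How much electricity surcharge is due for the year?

January 1 – October 15, 2010: 148,620 kWh at €0.06/kWh → €8,917.20
October 16 – December 31, 2010: 231,220 kWh at €0.02/kWh → €4,624.40

€13,541.60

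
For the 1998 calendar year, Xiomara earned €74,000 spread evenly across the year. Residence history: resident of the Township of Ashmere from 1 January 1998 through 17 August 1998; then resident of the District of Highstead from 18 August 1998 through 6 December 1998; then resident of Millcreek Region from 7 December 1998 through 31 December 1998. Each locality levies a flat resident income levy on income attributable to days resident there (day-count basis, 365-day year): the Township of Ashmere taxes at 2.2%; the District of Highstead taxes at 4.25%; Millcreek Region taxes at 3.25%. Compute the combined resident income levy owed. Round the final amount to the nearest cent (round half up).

€2,142.55

The Township of Ashmere, 1 January – 17 August 1998: 229 days → €74,000 × 2.2% × 229/365 = €1,021.4027
The District of Highstead, 18 August – 6 December 1998: 111 days → €74,000 × 4.25% × 111/365 = €956.4247
Millcreek Region, 7 December – 31 December 1998: 25 days → €74,000 × 3.25% × 25/365 = €164.7260
Total = €2,142.5534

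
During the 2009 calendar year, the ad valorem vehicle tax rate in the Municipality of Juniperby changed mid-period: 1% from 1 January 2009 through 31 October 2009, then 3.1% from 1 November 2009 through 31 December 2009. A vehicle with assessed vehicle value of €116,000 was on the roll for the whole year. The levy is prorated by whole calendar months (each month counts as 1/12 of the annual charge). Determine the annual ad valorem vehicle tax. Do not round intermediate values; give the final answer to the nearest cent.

€1,566.00

1 January – 31 October 2009: 10 months at 1% → €116,000 × 1% × 10/12 = €966.6667
1 November – 31 December 2009: 2 months at 3.1% → €116,000 × 3.1% × 2/12 = €599.3333
Total = €1,566.0000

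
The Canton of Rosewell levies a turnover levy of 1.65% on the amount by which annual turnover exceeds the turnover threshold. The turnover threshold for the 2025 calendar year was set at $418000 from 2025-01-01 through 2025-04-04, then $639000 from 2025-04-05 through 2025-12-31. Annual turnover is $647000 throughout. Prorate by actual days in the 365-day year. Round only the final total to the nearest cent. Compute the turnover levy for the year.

$1071.10

2025-01-01 to 2025-04-04: 94 days, exemption $418000 → ($647000 − $418000) × 1.65% × 94/365 = $973.0932
2025-04-05 to 2025-12-31: 271 days, exemption $639000 → ($647000 − $639000) × 1.65% × 271/365 = $98.0055
Total = $1071.0986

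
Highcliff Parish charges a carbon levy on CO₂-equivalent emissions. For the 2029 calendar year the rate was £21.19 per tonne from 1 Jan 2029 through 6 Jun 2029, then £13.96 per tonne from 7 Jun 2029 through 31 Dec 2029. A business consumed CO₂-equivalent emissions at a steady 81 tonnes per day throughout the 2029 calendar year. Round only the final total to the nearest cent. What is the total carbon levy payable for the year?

£504,671.31

1 Jan – 6 Jun 2029: 157 days × 81 tonnes/day = 12,717 tonnes at £21.19/tonne → £269,473.23
7 Jun – 31 Dec 2029: 208 days × 81 tonnes/day = 16,848 tonnes at £13.96/tonne → £235,198.08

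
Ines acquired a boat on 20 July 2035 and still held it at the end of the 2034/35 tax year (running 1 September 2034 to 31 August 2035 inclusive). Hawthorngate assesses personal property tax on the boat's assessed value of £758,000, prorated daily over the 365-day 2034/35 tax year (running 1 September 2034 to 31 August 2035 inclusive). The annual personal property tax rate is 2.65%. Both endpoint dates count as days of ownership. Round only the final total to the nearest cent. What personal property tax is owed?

Days held (20 July – 31 August 2035): 43 out of 365
Tax = £758,000 × 2.65% × 43/365 = £2,366.4137

£2,366.41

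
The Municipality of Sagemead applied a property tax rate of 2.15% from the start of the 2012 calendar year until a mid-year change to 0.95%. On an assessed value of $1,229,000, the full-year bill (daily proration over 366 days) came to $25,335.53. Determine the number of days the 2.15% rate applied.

339 days

Let d = days at the first rate; then 366 − d days at the second rate.
$1,229,000 × [2.15%·d + 0.95%·(366−d)] / 366 = $25,335.53
Solving gives d = 339, so the new rate took effect on December 5, 2012.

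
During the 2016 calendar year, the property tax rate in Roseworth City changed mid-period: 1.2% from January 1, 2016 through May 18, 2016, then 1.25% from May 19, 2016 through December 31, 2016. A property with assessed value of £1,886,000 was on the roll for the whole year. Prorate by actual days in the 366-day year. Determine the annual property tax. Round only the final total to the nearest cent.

£23,216.87

January 1 – May 18, 2016: 139 days at 1.2% → £1,886,000 × 1.2% × 139/366 = £8,595.2131
May 19 – December 31, 2016: 227 days at 1.25% → £1,886,000 × 1.25% × 227/366 = £14,621.6530
Total = £23,216.8661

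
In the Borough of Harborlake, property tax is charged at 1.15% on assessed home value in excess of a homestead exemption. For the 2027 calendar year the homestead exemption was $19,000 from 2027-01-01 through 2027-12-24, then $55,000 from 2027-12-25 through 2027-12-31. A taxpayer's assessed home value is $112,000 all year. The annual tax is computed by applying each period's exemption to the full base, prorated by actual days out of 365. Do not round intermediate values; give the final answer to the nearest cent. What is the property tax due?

$1,061.56

2027-01-01 to 2027-12-24: 358 days, exemption $19,000 → ($112,000 − $19,000) × 1.15% × 358/365 = $1,048.9890
2027-12-25 to 2027-12-31: 7 days, exemption $55,000 → ($112,000 − $55,000) × 1.15% × 7/365 = $12.5712
Total = $1,061.5603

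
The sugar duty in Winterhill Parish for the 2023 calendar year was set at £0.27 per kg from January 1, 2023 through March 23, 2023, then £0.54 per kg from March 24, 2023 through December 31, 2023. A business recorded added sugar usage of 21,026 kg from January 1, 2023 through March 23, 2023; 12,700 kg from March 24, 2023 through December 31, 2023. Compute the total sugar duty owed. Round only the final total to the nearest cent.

£12535.02

January 1 – March 23, 2023: 21,026 kg at £0.27/kg → £5677.02
March 24 – December 31, 2023: 12,700 kg at £0.54/kg → £6858.00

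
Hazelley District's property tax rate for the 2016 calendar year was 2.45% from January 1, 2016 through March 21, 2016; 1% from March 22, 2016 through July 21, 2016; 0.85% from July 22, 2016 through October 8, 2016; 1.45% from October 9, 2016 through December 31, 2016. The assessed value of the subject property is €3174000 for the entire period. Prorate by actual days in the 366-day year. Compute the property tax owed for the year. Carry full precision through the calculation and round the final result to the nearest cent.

€44175.84

January 1 – March 21, 2016: 81 days at 2.45% → €3174000 × 2.45% × 81/366 = €17209.8443
March 22 – July 21, 2016: 122 days at 1% → €3174000 × 1% × 122/366 = €10580.0000
July 22 – October 8, 2016: 79 days at 0.85% → €3174000 × 0.85% × 79/366 = €5823.3361
October 9 – December 31, 2016: 84 days at 1.45% → €3174000 × 1.45% × 84/366 = €10562.6557
Total = €44175.8361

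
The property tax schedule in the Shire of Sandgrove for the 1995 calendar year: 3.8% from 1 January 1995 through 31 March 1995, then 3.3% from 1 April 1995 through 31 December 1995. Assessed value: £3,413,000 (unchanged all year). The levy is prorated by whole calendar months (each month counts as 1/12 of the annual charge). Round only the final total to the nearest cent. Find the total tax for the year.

£116,895.25

1 January – 31 March 1995: 3 months at 3.8% → £3,413,000 × 3.8% × 3/12 = £32,423.5000
1 April – 31 December 1995: 9 months at 3.3% → £3,413,000 × 3.3% × 9/12 = £84,471.7500
Total = £116,895.2500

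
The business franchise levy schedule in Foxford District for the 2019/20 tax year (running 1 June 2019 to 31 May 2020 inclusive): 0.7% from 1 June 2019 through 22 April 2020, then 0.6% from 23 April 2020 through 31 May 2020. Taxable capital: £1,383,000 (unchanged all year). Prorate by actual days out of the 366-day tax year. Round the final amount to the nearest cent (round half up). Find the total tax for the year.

1 June 2019 – 22 April 2020: 327 days at 0.7% → £1,383,000 × 0.7% × 327/366 = £8,649.4180
23 April – 31 May 2020: 39 days at 0.6% → £1,383,000 × 0.6% × 39/366 = £884.2131
Total = £9,533.6311

£9,533.63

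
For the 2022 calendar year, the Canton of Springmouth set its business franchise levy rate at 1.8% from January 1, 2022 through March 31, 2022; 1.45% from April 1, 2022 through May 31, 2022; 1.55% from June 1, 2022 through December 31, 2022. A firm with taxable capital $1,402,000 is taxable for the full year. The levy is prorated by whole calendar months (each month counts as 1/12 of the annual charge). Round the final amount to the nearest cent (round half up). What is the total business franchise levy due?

January 1 – March 31, 2022: 3 months at 1.8% → $1,402,000 × 1.8% × 3/12 = $6,309.0000
April 1 – May 31, 2022: 2 months at 1.45% → $1,402,000 × 1.45% × 2/12 = $3,388.1667
June 1 – December 31, 2022: 7 months at 1.55% → $1,402,000 × 1.55% × 7/12 = $12,676.4167
Total = $22,373.5833

$22,373.58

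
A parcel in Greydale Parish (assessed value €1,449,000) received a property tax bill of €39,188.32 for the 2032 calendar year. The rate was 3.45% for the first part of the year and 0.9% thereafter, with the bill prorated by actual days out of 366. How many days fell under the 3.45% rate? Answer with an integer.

Let d = days at the first rate; then 366 − d days at the second rate.
€1,449,000 × [3.45%·d + 0.9%·(366−d)] / 366 = €39,188.32
Solving gives d = 259, so the new rate took effect on September 16, 2032.

259 days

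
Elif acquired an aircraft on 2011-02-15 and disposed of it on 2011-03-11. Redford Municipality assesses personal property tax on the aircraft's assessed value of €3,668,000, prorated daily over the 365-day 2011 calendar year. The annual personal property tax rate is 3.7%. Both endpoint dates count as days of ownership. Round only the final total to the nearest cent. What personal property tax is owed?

€9,295.62

Days held (2011-02-15 to 2011-03-11): 25 out of 365
Tax = €3,668,000 × 3.7% × 25/365 = €9,295.6164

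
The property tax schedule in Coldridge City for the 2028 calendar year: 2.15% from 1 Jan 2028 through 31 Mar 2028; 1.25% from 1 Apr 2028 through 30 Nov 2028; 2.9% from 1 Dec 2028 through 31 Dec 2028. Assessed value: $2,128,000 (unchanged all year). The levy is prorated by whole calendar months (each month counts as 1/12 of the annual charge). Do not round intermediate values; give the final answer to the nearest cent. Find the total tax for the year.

1 Jan – 31 Mar 2028: 3 months at 2.15% → $2,128,000 × 2.15% × 3/12 = $11,438.0000
1 Apr – 30 Nov 2028: 8 months at 1.25% → $2,128,000 × 1.25% × 8/12 = $17,733.3333
1 Dec – 31 Dec 2028: 1 month at 2.9% → $2,128,000 × 2.9% × 1/12 = $5,142.6667
Total = $34,314.0000

$34,314.00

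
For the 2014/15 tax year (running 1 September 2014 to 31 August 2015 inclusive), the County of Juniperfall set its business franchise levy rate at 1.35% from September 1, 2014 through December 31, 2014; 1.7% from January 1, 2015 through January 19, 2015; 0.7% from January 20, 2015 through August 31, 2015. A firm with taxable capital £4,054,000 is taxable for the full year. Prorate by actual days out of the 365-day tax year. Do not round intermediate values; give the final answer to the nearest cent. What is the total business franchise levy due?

£39,296.03

September 1 – December 31, 2014: 122 days at 1.35% → £4,054,000 × 1.35% × 122/365 = £18,292.9808
January 1 – January 19, 2015: 19 days at 1.7% → £4,054,000 × 1.7% × 19/365 = £3,587.5123
January 20 – August 31, 2015: 224 days at 0.7% → £4,054,000 × 0.7% × 224/365 = £17,415.5397
Total = £39,296.0329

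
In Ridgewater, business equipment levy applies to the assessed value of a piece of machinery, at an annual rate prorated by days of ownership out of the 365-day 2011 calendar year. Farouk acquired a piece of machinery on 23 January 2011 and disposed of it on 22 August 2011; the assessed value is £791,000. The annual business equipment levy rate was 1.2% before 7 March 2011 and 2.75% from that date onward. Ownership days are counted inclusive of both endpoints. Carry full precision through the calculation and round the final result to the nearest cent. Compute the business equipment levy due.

£11,189.94

23 January – 6 March 2011: 43 days at 1.2% → £791,000 × 1.2% × 43/365 = £1,118.2356
7 March – 22 August 2011: 169 days at 2.75% → £791,000 × 2.75% × 169/365 = £10,071.7055
Total = £11,189.9411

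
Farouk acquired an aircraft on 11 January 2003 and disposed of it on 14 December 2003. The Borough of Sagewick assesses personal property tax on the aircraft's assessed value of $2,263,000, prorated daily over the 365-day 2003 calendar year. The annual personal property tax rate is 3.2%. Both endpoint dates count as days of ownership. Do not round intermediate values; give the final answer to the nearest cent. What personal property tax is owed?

Days held (11 January – 14 December 2003): 338 out of 365
Tax = $2,263,000 × 3.2% × 338/365 = $67,059.2000

$67,059.20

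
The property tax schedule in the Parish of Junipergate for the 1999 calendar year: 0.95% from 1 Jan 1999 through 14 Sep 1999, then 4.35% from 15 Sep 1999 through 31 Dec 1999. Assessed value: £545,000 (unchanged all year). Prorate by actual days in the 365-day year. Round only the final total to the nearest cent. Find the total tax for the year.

£10,660.35

1 Jan – 14 Sep 1999: 257 days at 0.95% → £545,000 × 0.95% × 257/365 = £3,645.5274
15 Sep – 31 Dec 1999: 108 days at 4.35% → £545,000 × 4.35% × 108/365 = £7,014.8219
Total = £10,660.3493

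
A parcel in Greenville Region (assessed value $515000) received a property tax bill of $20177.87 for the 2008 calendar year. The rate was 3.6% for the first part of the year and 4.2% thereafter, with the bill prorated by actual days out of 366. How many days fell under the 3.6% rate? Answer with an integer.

Let d = days at the first rate; then 366 − d days at the second rate.
$515000 × [3.6%·d + 4.2%·(366−d)] / 366 = $20177.87
Solving gives d = 172, so the new rate took effect on 21 Jun 2008.

172 days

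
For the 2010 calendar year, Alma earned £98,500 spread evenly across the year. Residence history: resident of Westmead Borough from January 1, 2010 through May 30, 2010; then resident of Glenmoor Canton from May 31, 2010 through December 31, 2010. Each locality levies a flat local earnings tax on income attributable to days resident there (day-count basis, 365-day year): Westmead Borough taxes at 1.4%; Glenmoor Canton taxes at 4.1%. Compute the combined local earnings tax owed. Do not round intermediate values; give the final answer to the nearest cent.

Westmead Borough, January 1 – May 30, 2010: 150 days → £98,500 × 1.4% × 150/365 = £566.7123
Glenmoor Canton, May 31 – December 31, 2010: 215 days → £98,500 × 4.1% × 215/365 = £2,378.8425
Total = £2,945.5548

£2,945.55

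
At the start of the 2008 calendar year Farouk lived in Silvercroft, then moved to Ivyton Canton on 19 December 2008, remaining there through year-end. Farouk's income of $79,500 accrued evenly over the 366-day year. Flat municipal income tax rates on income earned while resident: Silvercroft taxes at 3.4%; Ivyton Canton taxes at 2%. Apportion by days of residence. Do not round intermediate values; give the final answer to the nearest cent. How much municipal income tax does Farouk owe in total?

Silvercroft, 1 January – 18 December 2008: 353 days → $79,500 × 3.4% × 353/366 = $2,606.9918
Ivyton Canton, 19 December – 31 December 2008: 13 days → $79,500 × 2% × 13/366 = $56.4754
Total = $2,663.4672

$2,663.47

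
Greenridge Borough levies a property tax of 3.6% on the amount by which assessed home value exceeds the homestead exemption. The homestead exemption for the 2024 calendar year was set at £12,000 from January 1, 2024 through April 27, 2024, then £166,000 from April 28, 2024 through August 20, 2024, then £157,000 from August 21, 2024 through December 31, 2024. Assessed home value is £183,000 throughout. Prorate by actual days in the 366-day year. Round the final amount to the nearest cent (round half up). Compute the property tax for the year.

January 1 – April 27, 2024: 118 days, exemption £12,000 → (£183,000 − £12,000) × 3.6% × 118/366 = £1,984.7213
April 28 – August 20, 2024: 115 days, exemption £166,000 → (£183,000 − £166,000) × 3.6% × 115/366 = £192.2951
August 21 – December 31, 2024: 133 days, exemption £157,000 → (£183,000 − £157,000) × 3.6% × 133/366 = £340.1311
Total = £2,517.1475

£2,517.15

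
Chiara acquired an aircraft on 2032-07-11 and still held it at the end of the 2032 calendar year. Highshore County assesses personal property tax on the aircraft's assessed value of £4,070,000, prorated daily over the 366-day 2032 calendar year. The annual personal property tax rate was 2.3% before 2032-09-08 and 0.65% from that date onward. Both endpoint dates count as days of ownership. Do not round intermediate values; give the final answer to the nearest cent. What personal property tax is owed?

£23,402.50

2032-07-11 to 2032-09-07: 59 days at 2.3% → £4,070,000 × 2.3% × 59/366 = £15,090.1366
2032-09-08 to 2032-12-31: 115 days at 0.65% → £4,070,000 × 0.65% × 115/366 = £8,312.3634
Total = £23,402.5000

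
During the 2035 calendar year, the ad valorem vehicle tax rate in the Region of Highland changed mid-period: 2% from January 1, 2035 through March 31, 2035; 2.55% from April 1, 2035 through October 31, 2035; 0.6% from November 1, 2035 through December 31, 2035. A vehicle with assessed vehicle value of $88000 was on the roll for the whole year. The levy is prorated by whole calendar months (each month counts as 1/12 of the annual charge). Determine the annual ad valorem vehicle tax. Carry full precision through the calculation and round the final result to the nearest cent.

$1837.00

January 1 – March 31, 2035: 3 months at 2% → $88000 × 2% × 3/12 = $440.0000
April 1 – October 31, 2035: 7 months at 2.55% → $88000 × 2.55% × 7/12 = $1309.0000
November 1 – December 31, 2035: 2 months at 0.6% → $88000 × 0.6% × 2/12 = $88.0000
Total = $1837.0000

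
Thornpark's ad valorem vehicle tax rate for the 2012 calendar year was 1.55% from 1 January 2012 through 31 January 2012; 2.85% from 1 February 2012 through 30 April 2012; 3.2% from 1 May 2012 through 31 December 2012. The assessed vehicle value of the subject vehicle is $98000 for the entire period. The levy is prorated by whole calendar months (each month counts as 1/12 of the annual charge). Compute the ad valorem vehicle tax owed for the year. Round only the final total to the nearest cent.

$2915.50

1 January – 31 January 2012: 1 month at 1.55% → $98000 × 1.55% × 1/12 = $126.5833
1 February – 30 April 2012: 3 months at 2.85% → $98000 × 2.85% × 3/12 = $698.2500
1 May – 31 December 2012: 8 months at 3.2% → $98000 × 3.2% × 8/12 = $2090.6667
Total = $2915.5000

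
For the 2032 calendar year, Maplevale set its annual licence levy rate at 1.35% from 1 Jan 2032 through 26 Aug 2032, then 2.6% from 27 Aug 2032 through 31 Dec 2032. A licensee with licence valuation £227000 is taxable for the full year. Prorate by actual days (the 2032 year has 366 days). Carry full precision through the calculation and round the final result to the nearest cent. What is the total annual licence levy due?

1 Jan – 26 Aug 2032: 239 days at 1.35% → £227000 × 1.35% × 239/366 = £2001.1352
27 Aug – 31 Dec 2032: 127 days at 2.6% → £227000 × 2.6% × 127/366 = £2047.9617
Total = £4049.0970

£4049.10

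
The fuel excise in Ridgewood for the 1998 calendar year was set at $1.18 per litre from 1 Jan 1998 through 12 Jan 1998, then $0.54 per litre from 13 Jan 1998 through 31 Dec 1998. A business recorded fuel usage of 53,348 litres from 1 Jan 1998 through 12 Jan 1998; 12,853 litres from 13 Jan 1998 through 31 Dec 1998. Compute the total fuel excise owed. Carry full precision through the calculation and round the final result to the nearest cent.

$69,891.26

1 Jan – 12 Jan 1998: 53,348 litres at $1.18/litre → $62,950.64
13 Jan – 31 Dec 1998: 12,853 litres at $0.54/litre → $6,940.62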